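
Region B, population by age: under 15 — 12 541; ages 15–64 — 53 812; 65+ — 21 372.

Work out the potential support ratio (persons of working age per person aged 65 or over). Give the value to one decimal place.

Potential support ratio: 2.5

Potential support ratio = 53 812 / 21 372 = 2.5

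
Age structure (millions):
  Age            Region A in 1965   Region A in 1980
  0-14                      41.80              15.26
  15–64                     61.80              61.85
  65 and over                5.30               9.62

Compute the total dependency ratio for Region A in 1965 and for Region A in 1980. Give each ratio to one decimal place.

Region A in 1965: (41.80 + 5.30) / 61.80 × 100 = 47.10 / 61.80 × 100 = 76.2
Region A in 1980: (15.26 + 9.62) / 61.85 × 100 = 24.88 / 61.85 × 100 = 40.2

Region A in 1965: 76.2
Region A in 1980: 40.2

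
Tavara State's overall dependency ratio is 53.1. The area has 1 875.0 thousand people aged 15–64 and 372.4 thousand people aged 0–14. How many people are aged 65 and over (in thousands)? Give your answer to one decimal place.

Aged 65 and over: 623.2

Total dependency ratio = (youth + elderly) / working-age × 100
53.1 = (372.4 + E) / 1 875.0 × 100
⇒ 623.2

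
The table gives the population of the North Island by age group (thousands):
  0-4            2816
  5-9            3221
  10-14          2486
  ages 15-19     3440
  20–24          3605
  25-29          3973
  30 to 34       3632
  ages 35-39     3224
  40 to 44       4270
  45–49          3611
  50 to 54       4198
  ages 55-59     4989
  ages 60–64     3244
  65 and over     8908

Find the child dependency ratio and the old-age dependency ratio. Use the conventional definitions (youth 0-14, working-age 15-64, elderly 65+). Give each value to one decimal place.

0–14: 2816 + 3221 + 2486 = 8523
15–64: 3440 + 3605 + 3973 + 3632 + 3224 + 4270 + 3611 + 4198 + 4989 + 3244 = 38186
65+: 8908
Youth dependency ratio = 8523 / 38186 × 100 = 22.3
Old-age dependency ratio = 8908 / 38186 × 100 = 23.3

Youth dependency ratio: 22.3
Old-age dependency ratio: 23.3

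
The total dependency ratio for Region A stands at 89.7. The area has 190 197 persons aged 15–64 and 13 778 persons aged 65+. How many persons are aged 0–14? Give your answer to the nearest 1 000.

Aged 0–14: 157 000

Total dependency ratio = (youth + elderly) / working-age × 100
89.7 = (Y + 13 778) / 190 197 × 100
⇒ 157 000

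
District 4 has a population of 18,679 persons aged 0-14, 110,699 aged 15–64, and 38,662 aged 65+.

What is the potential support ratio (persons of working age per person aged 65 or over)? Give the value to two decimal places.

Potential support ratio = 110,699 / 38,662 = 2.86

Potential support ratio: 2.86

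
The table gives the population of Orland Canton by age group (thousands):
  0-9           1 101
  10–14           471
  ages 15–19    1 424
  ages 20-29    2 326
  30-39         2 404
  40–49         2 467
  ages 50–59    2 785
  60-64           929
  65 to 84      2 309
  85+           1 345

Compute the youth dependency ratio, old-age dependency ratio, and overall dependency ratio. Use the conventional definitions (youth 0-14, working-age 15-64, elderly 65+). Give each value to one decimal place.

0–14: 1 101 + 471 = 1 572
15–64: 1 424 + 2 326 + 2 404 + 2 467 + 2 785 + 929 = 12 335
65+: 2 309 + 1 345 = 3 654
Youth dependency ratio = 1 572 / 12 335 × 100 = 12.7
Old-age dependency ratio = 3 654 / 12 335 × 100 = 29.6
Total dependency ratio = (1 572 + 3 654) / 12 335 × 100 = 5 226 / 12 335 × 100 = 42.4

Youth dependency ratio: 12.7
Old-age dependency ratio: 29.6
Total dependency ratio: 42.4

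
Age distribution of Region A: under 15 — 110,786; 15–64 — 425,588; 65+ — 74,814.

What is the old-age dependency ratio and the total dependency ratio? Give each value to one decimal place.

Old-age dependency ratio: 17.6
Total dependency ratio: 43.6

Old-age dependency ratio = 74,814 / 425,588 × 100 = 17.6
Total dependency ratio = (110,786 + 74,814) / 425,588 × 100 = 185,600 / 425,588 × 100 = 43.6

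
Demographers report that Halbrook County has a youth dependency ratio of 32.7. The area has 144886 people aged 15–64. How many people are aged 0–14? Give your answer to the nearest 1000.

Youth dependency ratio = youth / working-age × 100
32.7 = Y / 144886 × 100
⇒ 47000

Aged 0–14: 47000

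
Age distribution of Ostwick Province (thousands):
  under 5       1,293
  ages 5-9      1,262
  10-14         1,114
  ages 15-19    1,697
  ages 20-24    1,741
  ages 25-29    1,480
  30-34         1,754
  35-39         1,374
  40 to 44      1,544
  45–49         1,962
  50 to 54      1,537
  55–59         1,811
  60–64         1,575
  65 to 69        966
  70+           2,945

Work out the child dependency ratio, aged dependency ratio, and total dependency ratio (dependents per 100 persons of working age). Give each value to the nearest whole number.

Youth dependency ratio: 22
Old-age dependency ratio: 24
Total dependency ratio: 46

0–14: 1,293 + 1,262 + 1,114 = 3,669
15–64: 1,697 + 1,741 + 1,480 + 1,754 + 1,374 + 1,544 + 1,962 + 1,537 + 1,811 + 1,575 = 16,475
65+: 966 + 2,945 = 3,911
Youth dependency ratio = 3,669 / 16,475 × 100 = 22
Old-age dependency ratio = 3,911 / 16,475 × 100 = 24
Total dependency ratio = (3,669 + 3,911) / 16,475 × 100 = 7,580 / 16,475 × 100 = 46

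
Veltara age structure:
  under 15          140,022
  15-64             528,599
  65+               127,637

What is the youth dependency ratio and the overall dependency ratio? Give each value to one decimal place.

Youth dependency ratio = 140,022 / 528,599 × 100 = 26.5
Total dependency ratio = (140,022 + 127,637) / 528,599 × 100 = 267,659 / 528,599 × 100 = 50.6

Youth dependency ratio: 26.5
Total dependency ratio: 50.6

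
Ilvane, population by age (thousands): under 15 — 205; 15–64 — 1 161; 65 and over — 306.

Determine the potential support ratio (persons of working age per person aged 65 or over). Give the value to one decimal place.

Potential support ratio: 3.8

Potential support ratio = 1 161 / 306 = 3.8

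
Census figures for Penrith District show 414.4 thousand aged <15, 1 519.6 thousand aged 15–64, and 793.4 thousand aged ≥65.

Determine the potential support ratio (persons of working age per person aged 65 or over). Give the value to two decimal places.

Potential support ratio: 1.92

Potential support ratio = 1 519.6 / 793.4 = 1.92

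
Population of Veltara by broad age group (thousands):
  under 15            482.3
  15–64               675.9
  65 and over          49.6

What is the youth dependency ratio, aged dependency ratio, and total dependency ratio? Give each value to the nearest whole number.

Youth dependency ratio: 71
Old-age dependency ratio: 7
Total dependency ratio: 79

Youth dependency ratio = 482.3 / 675.9 × 100 = 71
Old-age dependency ratio = 49.6 / 675.9 × 100 = 7
Total dependency ratio = (482.3 + 49.6) / 675.9 × 100 = 531.9 / 675.9 × 100 = 79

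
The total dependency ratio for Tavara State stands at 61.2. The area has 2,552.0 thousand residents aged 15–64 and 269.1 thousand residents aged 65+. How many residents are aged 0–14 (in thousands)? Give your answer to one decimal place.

Total dependency ratio = (youth + elderly) / working-age × 100
61.2 = (Y + 269.1) / 2,552.0 × 100
⇒ 1,292.7

Aged 0–14: 1,292.7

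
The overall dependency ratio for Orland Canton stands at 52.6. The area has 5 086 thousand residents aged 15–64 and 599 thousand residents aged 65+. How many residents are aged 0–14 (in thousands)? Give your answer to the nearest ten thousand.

Total dependency ratio = (youth + elderly) / working-age × 100
52.6 = (Y + 599) / 5 086 × 100
⇒ 2 080

Aged 0–14: 2 080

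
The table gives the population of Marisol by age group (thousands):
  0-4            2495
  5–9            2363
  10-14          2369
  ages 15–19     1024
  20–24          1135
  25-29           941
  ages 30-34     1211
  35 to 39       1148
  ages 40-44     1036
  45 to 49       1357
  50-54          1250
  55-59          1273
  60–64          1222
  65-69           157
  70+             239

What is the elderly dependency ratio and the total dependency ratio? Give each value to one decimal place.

0–14: 2495 + 2363 + 2369 = 7227
15–64: 1024 + 1135 + 941 + 1211 + 1148 + 1036 + 1357 + 1250 + 1273 + 1222 = 11597
65+: 157 + 239 = 396
Old-age dependency ratio = 396 / 11597 × 100 = 3.4
Total dependency ratio = (7227 + 396) / 11597 × 100 = 7623 / 11597 × 100 = 65.7

Old-age dependency ratio: 3.4
Total dependency ratio: 65.7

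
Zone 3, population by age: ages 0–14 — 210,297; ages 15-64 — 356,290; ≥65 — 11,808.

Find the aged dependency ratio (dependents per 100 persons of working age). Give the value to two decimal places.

Old-age dependency ratio = 11,808 / 356,290 × 100 = 3.31

Old-age dependency ratio: 3.31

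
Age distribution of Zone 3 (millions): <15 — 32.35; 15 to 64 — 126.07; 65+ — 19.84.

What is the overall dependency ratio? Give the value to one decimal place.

Total dependency ratio: 41.4

Total dependency ratio = (32.35 + 19.84) / 126.07 × 100 = 52.19 / 126.07 × 100 = 41.4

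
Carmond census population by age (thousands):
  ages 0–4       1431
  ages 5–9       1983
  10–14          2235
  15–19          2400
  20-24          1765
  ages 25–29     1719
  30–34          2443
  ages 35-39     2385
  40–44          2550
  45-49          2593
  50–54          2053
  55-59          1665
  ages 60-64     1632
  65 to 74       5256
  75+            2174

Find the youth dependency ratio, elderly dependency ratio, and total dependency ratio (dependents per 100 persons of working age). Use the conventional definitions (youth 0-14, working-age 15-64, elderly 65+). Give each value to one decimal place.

0–14: 1431 + 1983 + 2235 = 5649
15–64: 2400 + 1765 + 1719 + 2443 + 2385 + 2550 + 2593 + 2053 + 1665 + 1632 = 21205
65+: 5256 + 2174 = 7430
Youth dependency ratio = 5649 / 21205 × 100 = 26.6
Old-age dependency ratio = 7430 / 21205 × 100 = 35.0
Total dependency ratio = (5649 + 7430) / 21205 × 100 = 13079 / 21205 × 100 = 61.7

Youth dependency ratio: 26.6
Old-age dependency ratio: 35.0
Total dependency ratio: 61.7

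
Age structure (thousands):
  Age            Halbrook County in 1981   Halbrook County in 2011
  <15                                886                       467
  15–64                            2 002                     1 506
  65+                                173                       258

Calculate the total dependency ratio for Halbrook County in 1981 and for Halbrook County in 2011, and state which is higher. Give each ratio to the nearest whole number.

Halbrook County in 1981: 53
Halbrook County in 2011: 48
Higher: Halbrook County in 1981

Halbrook County in 1981: (886 + 173) / 2 002 × 100 = 1 059 / 2 002 × 100 = 53
Halbrook County in 2011: (467 + 258) / 1 506 × 100 = 725 / 1 506 × 100 = 48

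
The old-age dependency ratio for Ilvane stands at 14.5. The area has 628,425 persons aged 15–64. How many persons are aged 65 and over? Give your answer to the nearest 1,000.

Old-age dependency ratio = elderly / working-age × 100
14.5 = E / 628,425 × 100
⇒ 91,000

Aged 65 and over: 91,000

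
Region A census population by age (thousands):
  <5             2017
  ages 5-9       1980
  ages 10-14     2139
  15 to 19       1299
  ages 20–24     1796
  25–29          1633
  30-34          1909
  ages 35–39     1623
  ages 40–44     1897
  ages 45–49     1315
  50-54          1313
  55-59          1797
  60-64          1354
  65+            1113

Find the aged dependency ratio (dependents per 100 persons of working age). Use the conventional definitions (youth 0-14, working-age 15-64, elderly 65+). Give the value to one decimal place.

Old-age dependency ratio: 7.0

0–14: 2017 + 1980 + 2139 = 6136
15–64: 1299 + 1796 + 1633 + 1909 + 1623 + 1897 + 1315 + 1313 + 1797 + 1354 = 15936
65+: 1113
Old-age dependency ratio = 1113 / 15936 × 100 = 7.0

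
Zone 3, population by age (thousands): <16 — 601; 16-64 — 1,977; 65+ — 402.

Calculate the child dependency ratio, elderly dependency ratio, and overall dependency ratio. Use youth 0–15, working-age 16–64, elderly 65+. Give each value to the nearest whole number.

Youth dependency ratio: 30
Old-age dependency ratio: 20
Total dependency ratio: 51

Youth dependency ratio = 601 / 1,977 × 100 = 30
Old-age dependency ratio = 402 / 1,977 × 100 = 20
Total dependency ratio = (601 + 402) / 1,977 × 100 = 1,003 / 1,977 × 100 = 51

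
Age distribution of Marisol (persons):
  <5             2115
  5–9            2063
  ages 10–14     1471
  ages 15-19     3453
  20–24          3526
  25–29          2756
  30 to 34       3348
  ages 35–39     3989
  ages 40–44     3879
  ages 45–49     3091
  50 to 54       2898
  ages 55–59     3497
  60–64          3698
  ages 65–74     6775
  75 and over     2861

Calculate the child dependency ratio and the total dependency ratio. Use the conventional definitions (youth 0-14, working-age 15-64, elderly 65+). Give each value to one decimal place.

Youth dependency ratio: 16.5
Total dependency ratio: 44.8

0–14: 2115 + 2063 + 1471 = 5649
15–64: 3453 + 3526 + 2756 + 3348 + 3989 + 3879 + 3091 + 2898 + 3497 + 3698 = 34135
65+: 6775 + 2861 = 9636
Youth dependency ratio = 5649 / 34135 × 100 = 16.5
Total dependency ratio = (5649 + 9636) / 34135 × 100 = 15285 / 34135 × 100 = 44.8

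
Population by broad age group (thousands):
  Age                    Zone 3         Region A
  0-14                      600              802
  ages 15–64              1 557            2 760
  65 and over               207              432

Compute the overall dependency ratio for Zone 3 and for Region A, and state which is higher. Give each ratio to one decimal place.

Zone 3: (600 + 207) / 1 557 × 100 = 807 / 1 557 × 100 = 51.8
Region A: (802 + 432) / 2 760 × 100 = 1 234 / 2 760 × 100 = 44.7

Zone 3: 51.8
Region A: 44.7
Higher: Zone 3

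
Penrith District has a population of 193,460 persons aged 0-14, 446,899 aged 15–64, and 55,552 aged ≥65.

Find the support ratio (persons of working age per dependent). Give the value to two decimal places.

Support ratio: 1.79

Support ratio = 446,899 / (193,460 + 55,552) = 446,899 / 249,012 = 1.79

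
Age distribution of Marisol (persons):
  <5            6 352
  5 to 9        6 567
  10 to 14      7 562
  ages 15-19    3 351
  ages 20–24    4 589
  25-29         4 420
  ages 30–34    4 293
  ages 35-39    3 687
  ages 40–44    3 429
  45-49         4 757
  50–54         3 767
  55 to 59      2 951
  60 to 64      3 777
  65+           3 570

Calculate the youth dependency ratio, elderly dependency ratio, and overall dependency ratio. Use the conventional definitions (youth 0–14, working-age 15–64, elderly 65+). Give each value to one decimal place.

0–14: 6 352 + 6 567 + 7 562 = 20 481
15–64: 3 351 + 4 589 + 4 420 + 4 293 + 3 687 + 3 429 + 4 757 + 3 767 + 2 951 + 3 777 = 39 021
65+: 3 570
Youth dependency ratio = 20 481 / 39 021 × 100 = 52.5
Old-age dependency ratio = 3 570 / 39 021 × 100 = 9.1
Total dependency ratio = (20 481 + 3 570) / 39 021 × 100 = 24 051 / 39 021 × 100 = 61.6

Youth dependency ratio: 52.5
Old-age dependency ratio: 9.1
Total dependency ratio: 61.6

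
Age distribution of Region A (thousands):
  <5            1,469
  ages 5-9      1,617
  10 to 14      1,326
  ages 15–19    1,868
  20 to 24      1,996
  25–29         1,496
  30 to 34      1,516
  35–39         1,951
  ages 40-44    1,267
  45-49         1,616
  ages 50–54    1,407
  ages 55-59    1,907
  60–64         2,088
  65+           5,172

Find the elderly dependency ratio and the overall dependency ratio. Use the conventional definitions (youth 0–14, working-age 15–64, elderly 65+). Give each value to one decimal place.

0–14: 1,469 + 1,617 + 1,326 = 4,412
15–64: 1,868 + 1,996 + 1,496 + 1,516 + 1,951 + 1,267 + 1,616 + 1,407 + 1,907 + 2,088 = 17,112
65+: 5,172
Old-age dependency ratio = 5,172 / 17,112 × 100 = 30.2
Total dependency ratio = (4,412 + 5,172) / 17,112 × 100 = 9,584 / 17,112 × 100 = 56.0

Old-age dependency ratio: 30.2
Total dependency ratio: 56.0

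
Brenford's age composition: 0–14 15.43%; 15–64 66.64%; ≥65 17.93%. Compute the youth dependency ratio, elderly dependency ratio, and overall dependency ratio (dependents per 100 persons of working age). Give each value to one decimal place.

Youth dependency ratio: 23.2
Old-age dependency ratio: 26.9
Total dependency ratio: 50.1

Youth dependency ratio = 15.43 / 66.64 × 100 = 23.2
Old-age dependency ratio = 17.93 / 66.64 × 100 = 26.9
Total dependency ratio = (15.43 + 17.93) / 66.64 × 100 = 33.36 / 66.64 × 100 = 50.1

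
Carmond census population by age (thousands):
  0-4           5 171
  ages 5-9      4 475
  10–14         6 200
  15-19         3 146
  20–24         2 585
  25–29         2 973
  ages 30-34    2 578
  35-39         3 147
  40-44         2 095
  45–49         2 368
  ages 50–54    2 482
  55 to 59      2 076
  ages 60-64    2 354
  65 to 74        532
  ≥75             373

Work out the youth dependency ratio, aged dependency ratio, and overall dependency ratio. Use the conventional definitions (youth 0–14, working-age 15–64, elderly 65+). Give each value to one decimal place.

0–14: 5 171 + 4 475 + 6 200 = 15 846
15–64: 3 146 + 2 585 + 2 973 + 2 578 + 3 147 + 2 095 + 2 368 + 2 482 + 2 076 + 2 354 = 25 804
65+: 532 + 373 = 905
Youth dependency ratio = 15 846 / 25 804 × 100 = 61.4
Old-age dependency ratio = 905 / 25 804 × 100 = 3.5
Total dependency ratio = (15 846 + 905) / 25 804 × 100 = 16 751 / 25 804 × 100 = 64.9

Youth dependency ratio: 61.4
Old-age dependency ratio: 3.5
Total dependency ratio: 64.9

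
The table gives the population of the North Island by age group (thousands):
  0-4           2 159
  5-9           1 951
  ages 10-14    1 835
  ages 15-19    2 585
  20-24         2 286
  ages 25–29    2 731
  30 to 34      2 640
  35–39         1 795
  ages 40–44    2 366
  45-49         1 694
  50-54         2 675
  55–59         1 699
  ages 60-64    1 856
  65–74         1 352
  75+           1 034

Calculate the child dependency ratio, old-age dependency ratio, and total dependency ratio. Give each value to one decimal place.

Youth dependency ratio: 26.6
Old-age dependency ratio: 10.7
Total dependency ratio: 37.3

0–14: 2 159 + 1 951 + 1 835 = 5 945
15–64: 2 585 + 2 286 + 2 731 + 2 640 + 1 795 + 2 366 + 1 694 + 2 675 + 1 699 + 1 856 = 22 327
65+: 1 352 + 1 034 = 2 386
Youth dependency ratio = 5 945 / 22 327 × 100 = 26.6
Old-age dependency ratio = 2 386 / 22 327 × 100 = 10.7
Total dependency ratio = (5 945 + 2 386) / 22 327 × 100 = 8 331 / 22 327 × 100 = 37.3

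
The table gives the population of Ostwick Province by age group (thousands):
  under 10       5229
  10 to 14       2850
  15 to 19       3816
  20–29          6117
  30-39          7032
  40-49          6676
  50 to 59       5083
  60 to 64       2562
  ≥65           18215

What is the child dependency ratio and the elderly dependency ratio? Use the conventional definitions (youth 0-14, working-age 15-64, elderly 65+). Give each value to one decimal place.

Youth dependency ratio: 25.8
Old-age dependency ratio: 58.2

0–14: 5229 + 2850 = 8079
15–64: 3816 + 6117 + 7032 + 6676 + 5083 + 2562 = 31286
65+: 18215
Youth dependency ratio = 8079 / 31286 × 100 = 25.8
Old-age dependency ratio = 18215 / 31286 × 100 = 58.2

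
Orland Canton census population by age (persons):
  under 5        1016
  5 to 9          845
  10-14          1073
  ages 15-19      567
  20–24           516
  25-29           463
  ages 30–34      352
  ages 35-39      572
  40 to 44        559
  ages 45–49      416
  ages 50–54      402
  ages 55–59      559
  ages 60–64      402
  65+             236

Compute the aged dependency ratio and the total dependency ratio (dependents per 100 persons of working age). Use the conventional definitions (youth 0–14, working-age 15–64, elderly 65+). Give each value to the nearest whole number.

Old-age dependency ratio: 5
Total dependency ratio: 66

0–14: 1016 + 845 + 1073 = 2934
15–64: 567 + 516 + 463 + 352 + 572 + 559 + 416 + 402 + 559 + 402 = 4808
65+: 236
Old-age dependency ratio = 236 / 4808 × 100 = 5
Total dependency ratio = (2934 + 236) / 4808 × 100 = 3170 / 4808 × 100 = 66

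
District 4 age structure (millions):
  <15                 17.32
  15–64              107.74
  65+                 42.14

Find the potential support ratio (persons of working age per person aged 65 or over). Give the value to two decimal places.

Potential support ratio: 2.56

Potential support ratio = 107.74 / 42.14 = 2.56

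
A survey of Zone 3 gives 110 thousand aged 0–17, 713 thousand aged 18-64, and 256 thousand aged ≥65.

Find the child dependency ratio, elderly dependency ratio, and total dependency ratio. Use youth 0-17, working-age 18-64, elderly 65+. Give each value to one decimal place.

Youth dependency ratio = 110 / 713 × 100 = 15.4
Old-age dependency ratio = 256 / 713 × 100 = 35.9
Total dependency ratio = (110 + 256) / 713 × 100 = 366 / 713 × 100 = 51.3

Youth dependency ratio: 15.4
Old-age dependency ratio: 35.9
Total dependency ratio: 51.3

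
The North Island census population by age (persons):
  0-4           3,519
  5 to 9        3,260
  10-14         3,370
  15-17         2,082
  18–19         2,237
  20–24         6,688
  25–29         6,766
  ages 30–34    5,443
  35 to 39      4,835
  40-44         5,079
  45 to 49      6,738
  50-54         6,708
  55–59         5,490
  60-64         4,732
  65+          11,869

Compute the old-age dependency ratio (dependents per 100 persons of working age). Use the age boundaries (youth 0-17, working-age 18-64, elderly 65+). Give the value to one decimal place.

Old-age dependency ratio: 21.7

0–17: 3,519 + 3,260 + 3,370 + 2,082 = 12,231
18–64: 2,237 + 6,688 + 6,766 + 5,443 + 4,835 + 5,079 + 6,738 + 6,708 + 5,490 + 4,732 = 54,716
65+: 11,869
Old-age dependency ratio = 11,869 / 54,716 × 100 = 21.7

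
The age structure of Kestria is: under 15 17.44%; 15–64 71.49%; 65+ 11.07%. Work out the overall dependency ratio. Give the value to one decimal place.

Total dependency ratio = (17.44 + 11.07) / 71.49 × 100 = 28.51 / 71.49 × 100 = 39.9

Total dependency ratio: 39.9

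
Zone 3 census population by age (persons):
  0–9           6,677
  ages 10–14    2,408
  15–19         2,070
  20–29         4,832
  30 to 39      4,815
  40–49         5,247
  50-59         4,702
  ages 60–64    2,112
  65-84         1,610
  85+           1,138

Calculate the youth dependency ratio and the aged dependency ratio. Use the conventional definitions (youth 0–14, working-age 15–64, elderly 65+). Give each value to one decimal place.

Youth dependency ratio: 38.2
Old-age dependency ratio: 11.6

0–14: 6,677 + 2,408 = 9,085
15–64: 2,070 + 4,832 + 4,815 + 5,247 + 4,702 + 2,112 = 23,778
65+: 1,610 + 1,138 = 2,748
Youth dependency ratio = 9,085 / 23,778 × 100 = 38.2
Old-age dependency ratio = 2,748 / 23,778 × 100 = 11.6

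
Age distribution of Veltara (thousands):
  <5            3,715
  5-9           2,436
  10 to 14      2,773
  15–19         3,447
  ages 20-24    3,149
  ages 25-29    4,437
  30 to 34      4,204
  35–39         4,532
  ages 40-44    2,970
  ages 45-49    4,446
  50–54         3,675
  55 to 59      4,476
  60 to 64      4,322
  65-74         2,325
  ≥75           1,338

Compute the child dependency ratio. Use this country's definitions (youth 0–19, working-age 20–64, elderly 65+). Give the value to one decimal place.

Youth dependency ratio: 34.2

0–19: 3,715 + 2,436 + 2,773 + 3,447 = 12,371
20–64: 3,149 + 4,437 + 4,204 + 4,532 + 2,970 + 4,446 + 3,675 + 4,476 + 4,322 = 36,211
65+: 2,325 + 1,338 = 3,663
Youth dependency ratio = 12,371 / 36,211 × 100 = 34.2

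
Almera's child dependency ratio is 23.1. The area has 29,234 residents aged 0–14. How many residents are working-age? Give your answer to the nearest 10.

Working-age: 126,550

Youth dependency ratio = youth / working-age × 100
23.1 = 29,234 / W × 100
⇒ 126,550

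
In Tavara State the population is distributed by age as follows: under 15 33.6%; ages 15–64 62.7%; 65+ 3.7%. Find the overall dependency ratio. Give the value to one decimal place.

Total dependency ratio: 59.5

Total dependency ratio = (33.6 + 3.7) / 62.7 × 100 = 37.3 / 62.7 × 100 = 59.5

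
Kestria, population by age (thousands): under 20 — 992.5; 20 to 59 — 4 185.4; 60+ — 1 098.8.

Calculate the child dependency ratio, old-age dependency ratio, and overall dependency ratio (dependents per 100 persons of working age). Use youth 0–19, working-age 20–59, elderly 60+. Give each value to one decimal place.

Youth dependency ratio: 23.7
Old-age dependency ratio: 26.3
Total dependency ratio: 50.0

Youth dependency ratio = 992.5 / 4 185.4 × 100 = 23.7
Old-age dependency ratio = 1 098.8 / 4 185.4 × 100 = 26.3
Total dependency ratio = (992.5 + 1 098.8) / 4 185.4 × 100 = 2 091.3 / 4 185.4 × 100 = 50.0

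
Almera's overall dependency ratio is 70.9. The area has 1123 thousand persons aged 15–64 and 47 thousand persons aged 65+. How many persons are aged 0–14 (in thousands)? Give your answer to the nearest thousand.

Total dependency ratio = (youth + elderly) / working-age × 100
70.9 = (Y + 47) / 1123 × 100
⇒ 749

Aged 0–14: 749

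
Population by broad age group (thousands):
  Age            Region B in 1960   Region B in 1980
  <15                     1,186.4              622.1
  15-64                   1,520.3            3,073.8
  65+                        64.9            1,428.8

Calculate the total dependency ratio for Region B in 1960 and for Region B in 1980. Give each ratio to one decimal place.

Region B in 1960: (1,186.4 + 64.9) / 1,520.3 × 100 = 1,251.3 / 1,520.3 × 100 = 82.3
Region B in 1980: (622.1 + 1,428.8) / 3,073.8 × 100 = 2,050.9 / 3,073.8 × 100 = 66.7

Region B in 1960: 82.3
Region B in 1980: 66.7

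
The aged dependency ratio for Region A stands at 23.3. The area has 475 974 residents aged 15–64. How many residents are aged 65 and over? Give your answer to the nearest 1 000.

Aged 65 and over: 111 000

Old-age dependency ratio = elderly / working-age × 100
23.3 = E / 475 974 × 100
⇒ 111 000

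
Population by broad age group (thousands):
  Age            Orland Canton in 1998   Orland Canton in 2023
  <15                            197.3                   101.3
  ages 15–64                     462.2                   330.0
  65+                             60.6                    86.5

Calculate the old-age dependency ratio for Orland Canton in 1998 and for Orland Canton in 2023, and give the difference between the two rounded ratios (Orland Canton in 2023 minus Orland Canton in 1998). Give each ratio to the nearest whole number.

Orland Canton in 1998: 13
Orland Canton in 2023: 26
Difference: +13

Orland Canton in 1998: 60.6 / 462.2 × 100 = 13
Orland Canton in 2023: 86.5 / 330.0 × 100 = 26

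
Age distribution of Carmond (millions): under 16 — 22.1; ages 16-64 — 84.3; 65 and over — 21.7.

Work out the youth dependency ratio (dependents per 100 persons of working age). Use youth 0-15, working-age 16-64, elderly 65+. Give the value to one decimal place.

Youth dependency ratio = 22.1 / 84.3 × 100 = 26.2

Youth dependency ratio: 26.2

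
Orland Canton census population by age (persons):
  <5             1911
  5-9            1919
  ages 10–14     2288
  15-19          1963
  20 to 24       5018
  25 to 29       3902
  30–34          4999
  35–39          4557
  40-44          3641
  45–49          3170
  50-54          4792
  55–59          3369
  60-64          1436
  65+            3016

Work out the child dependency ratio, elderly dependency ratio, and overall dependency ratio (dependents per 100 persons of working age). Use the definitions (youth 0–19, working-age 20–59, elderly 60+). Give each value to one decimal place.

0–19: 1911 + 1919 + 2288 + 1963 = 8081
20–59: 5018 + 3902 + 4999 + 4557 + 3641 + 3170 + 4792 + 3369 = 33448
60+: 1436 + 3016 = 4452
Youth dependency ratio = 8081 / 33448 × 100 = 24.2
Old-age dependency ratio = 4452 / 33448 × 100 = 13.3
Total dependency ratio = (8081 + 4452) / 33448 × 100 = 12533 / 33448 × 100 = 37.5

Youth dependency ratio: 24.2
Old-age dependency ratio: 13.3
Total dependency ratio: 37.5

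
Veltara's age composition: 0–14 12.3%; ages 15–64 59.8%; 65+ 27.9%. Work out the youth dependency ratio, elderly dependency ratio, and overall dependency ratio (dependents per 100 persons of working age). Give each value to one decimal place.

Youth dependency ratio = 12.3 / 59.8 × 100 = 20.6
Old-age dependency ratio = 27.9 / 59.8 × 100 = 46.7
Total dependency ratio = (12.3 + 27.9) / 59.8 × 100 = 40.2 / 59.8 × 100 = 67.2

Youth dependency ratio: 20.6
Old-age dependency ratio: 46.7
Total dependency ratio: 67.2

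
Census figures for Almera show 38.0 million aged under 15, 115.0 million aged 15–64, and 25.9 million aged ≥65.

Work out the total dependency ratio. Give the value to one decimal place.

Total dependency ratio: 55.6

Total dependency ratio = (38.0 + 25.9) / 115.0 × 100 = 63.9 / 115.0 × 100 = 55.6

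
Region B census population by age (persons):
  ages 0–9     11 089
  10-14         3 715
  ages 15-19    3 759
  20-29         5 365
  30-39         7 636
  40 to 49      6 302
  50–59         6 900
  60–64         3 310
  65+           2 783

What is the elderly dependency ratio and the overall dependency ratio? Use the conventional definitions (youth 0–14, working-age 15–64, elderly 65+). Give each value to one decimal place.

Old-age dependency ratio: 8.4
Total dependency ratio: 52.9

0–14: 11 089 + 3 715 = 14 804
15–64: 3 759 + 5 365 + 7 636 + 6 302 + 6 900 + 3 310 = 33 272
65+: 2 783
Old-age dependency ratio = 2 783 / 33 272 × 100 = 8.4
Total dependency ratio = (14 804 + 2 783) / 33 272 × 100 = 17 587 / 33 272 × 100 = 52.9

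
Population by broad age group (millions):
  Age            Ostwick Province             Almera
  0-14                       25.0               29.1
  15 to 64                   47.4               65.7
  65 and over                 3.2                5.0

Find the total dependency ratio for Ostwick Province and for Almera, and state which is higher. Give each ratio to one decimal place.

Ostwick Province: 59.5
Almera: 51.9
Higher: Ostwick Province

Ostwick Province: (25.0 + 3.2) / 47.4 × 100 = 28.2 / 47.4 × 100 = 59.5
Almera: (29.1 + 5.0) / 65.7 × 100 = 34.1 / 65.7 × 100 = 51.9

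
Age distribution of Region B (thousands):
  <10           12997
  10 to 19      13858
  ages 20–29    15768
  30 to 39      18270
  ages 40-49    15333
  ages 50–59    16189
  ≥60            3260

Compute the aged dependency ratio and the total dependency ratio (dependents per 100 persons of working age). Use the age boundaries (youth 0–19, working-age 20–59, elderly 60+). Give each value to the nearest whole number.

0–19: 12997 + 13858 = 26855
20–59: 15768 + 18270 + 15333 + 16189 = 65560
60+: 3260
Old-age dependency ratio = 3260 / 65560 × 100 = 5
Total dependency ratio = (26855 + 3260) / 65560 × 100 = 30115 / 65560 × 100 = 46

Old-age dependency ratio: 5
Total dependency ratio: 46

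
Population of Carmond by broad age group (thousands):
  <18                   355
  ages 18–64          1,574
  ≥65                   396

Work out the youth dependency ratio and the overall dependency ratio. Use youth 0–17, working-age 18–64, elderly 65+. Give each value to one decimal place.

Youth dependency ratio: 22.6
Total dependency ratio: 47.7

Youth dependency ratio = 355 / 1,574 × 100 = 22.6
Total dependency ratio = (355 + 396) / 1,574 × 100 = 751 / 1,574 × 100 = 47.7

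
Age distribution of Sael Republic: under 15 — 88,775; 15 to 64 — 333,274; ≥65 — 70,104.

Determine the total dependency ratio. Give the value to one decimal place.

Total dependency ratio = (88,775 + 70,104) / 333,274 × 100 = 158,879 / 333,274 × 100 = 47.7

Total dependency ratio: 47.7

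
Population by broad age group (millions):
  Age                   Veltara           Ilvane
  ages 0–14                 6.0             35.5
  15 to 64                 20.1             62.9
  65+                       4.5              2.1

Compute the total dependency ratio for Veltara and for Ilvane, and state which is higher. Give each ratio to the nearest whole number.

Veltara: 52
Ilvane: 60
Higher: Ilvane

Veltara: (6.0 + 4.5) / 20.1 × 100 = 10.5 / 20.1 × 100 = 52
Ilvane: (35.5 + 2.1) / 62.9 × 100 = 37.6 / 62.9 × 100 = 60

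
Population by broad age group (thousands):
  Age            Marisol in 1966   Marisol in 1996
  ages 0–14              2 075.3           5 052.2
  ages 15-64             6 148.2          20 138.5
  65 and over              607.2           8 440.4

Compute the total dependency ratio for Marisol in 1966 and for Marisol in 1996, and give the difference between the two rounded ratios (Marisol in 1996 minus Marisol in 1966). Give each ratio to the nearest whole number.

Marisol in 1966: (2 075.3 + 607.2) / 6 148.2 × 100 = 2 682.5 / 6 148.2 × 100 = 44
Marisol in 1996: (5 052.2 + 8 440.4) / 20 138.5 × 100 = 13 492.6 / 20 138.5 × 100 = 67

Marisol in 1966: 44
Marisol in 1996: 67
Difference: +23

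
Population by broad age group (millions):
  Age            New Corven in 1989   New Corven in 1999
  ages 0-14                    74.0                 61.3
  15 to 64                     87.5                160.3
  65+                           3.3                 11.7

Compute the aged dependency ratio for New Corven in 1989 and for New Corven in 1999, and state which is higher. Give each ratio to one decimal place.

New Corven in 1989: 3.3 / 87.5 × 100 = 3.8
New Corven in 1999: 11.7 / 160.3 × 100 = 7.3

New Corven in 1989: 3.8
New Corven in 1999: 7.3
Higher: New Corven in 1999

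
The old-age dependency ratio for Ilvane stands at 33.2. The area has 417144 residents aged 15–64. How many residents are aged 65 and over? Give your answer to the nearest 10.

Aged 65 and over: 138490

Old-age dependency ratio = elderly / working-age × 100
33.2 = E / 417144 × 100
⇒ 138490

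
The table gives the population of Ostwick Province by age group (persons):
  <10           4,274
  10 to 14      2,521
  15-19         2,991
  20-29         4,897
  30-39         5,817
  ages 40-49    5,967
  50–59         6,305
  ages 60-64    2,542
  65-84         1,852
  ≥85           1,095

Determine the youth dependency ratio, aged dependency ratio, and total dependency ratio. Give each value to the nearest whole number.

0–14: 4,274 + 2,521 = 6,795
15–64: 2,991 + 4,897 + 5,817 + 5,967 + 6,305 + 2,542 = 28,519
65+: 1,852 + 1,095 = 2,947
Youth dependency ratio = 6,795 / 28,519 × 100 = 24
Old-age dependency ratio = 2,947 / 28,519 × 100 = 10
Total dependency ratio = (6,795 + 2,947) / 28,519 × 100 = 9,742 / 28,519 × 100 = 34

Youth dependency ratio: 24
Old-age dependency ratio: 10
Total dependency ratio: 34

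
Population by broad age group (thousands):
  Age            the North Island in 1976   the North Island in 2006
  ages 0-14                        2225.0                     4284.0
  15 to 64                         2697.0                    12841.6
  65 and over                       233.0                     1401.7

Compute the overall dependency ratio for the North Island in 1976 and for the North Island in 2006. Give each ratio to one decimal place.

the North Island in 1976: (2225.0 + 233.0) / 2697.0 × 100 = 2458.0 / 2697.0 × 100 = 91.1
the North Island in 2006: (4284.0 + 1401.7) / 12841.6 × 100 = 5685.7 / 12841.6 × 100 = 44.3

the North Island in 1976: 91.1
the North Island in 2006: 44.3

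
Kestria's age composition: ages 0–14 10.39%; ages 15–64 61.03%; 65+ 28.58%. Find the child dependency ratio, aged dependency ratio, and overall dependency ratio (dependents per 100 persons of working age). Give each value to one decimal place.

Youth dependency ratio: 17.0
Old-age dependency ratio: 46.8
Total dependency ratio: 63.9

Youth dependency ratio = 10.39 / 61.03 × 100 = 17.0
Old-age dependency ratio = 28.58 / 61.03 × 100 = 46.8
Total dependency ratio = (10.39 + 28.58) / 61.03 × 100 = 38.97 / 61.03 × 100 = 63.9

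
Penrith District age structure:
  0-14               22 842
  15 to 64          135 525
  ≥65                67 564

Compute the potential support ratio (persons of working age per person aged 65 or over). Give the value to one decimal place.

Potential support ratio: 2.0

Potential support ratio = 135 525 / 67 564 = 2.0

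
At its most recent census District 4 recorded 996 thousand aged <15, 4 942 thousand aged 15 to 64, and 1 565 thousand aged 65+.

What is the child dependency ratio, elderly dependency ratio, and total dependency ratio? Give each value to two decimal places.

Youth dependency ratio: 20.15
Old-age dependency ratio: 31.67
Total dependency ratio: 51.82

Youth dependency ratio = 996 / 4 942 × 100 = 20.15
Old-age dependency ratio = 1 565 / 4 942 × 100 = 31.67
Total dependency ratio = (996 + 1 565) / 4 942 × 100 = 2 561 / 4 942 × 100 = 51.82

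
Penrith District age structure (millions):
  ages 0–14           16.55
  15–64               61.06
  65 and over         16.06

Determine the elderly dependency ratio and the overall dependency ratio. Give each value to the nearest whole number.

Old-age dependency ratio = 16.06 / 61.06 × 100 = 26
Total dependency ratio = (16.55 + 16.06) / 61.06 × 100 = 32.61 / 61.06 × 100 = 53

Old-age dependency ratio: 26
Total dependency ratio: 53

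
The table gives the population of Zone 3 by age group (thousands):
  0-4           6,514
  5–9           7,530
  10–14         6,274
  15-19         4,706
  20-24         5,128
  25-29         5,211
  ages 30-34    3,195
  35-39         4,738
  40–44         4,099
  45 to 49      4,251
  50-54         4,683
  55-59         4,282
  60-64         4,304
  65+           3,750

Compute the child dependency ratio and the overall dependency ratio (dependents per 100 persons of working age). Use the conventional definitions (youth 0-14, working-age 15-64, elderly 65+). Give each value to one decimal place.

Youth dependency ratio: 45.6
Total dependency ratio: 54.0

0–14: 6,514 + 7,530 + 6,274 = 20,318
15–64: 4,706 + 5,128 + 5,211 + 3,195 + 4,738 + 4,099 + 4,251 + 4,683 + 4,282 + 4,304 = 44,597
65+: 3,750
Youth dependency ratio = 20,318 / 44,597 × 100 = 45.6
Total dependency ratio = (20,318 + 3,750) / 44,597 × 100 = 24,068 / 44,597 × 100 = 54.0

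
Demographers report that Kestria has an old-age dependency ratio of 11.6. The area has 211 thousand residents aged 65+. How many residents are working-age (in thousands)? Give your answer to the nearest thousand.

Working-age: 1,819

Old-age dependency ratio = elderly / working-age × 100
11.6 = 211 / W × 100
⇒ 1,819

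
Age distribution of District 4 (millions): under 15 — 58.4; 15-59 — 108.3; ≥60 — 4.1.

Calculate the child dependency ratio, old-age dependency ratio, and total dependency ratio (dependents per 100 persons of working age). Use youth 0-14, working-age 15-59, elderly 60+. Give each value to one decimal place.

Youth dependency ratio = 58.4 / 108.3 × 100 = 53.9
Old-age dependency ratio = 4.1 / 108.3 × 100 = 3.8
Total dependency ratio = (58.4 + 4.1) / 108.3 × 100 = 62.5 / 108.3 × 100 = 57.7

Youth dependency ratio: 53.9
Old-age dependency ratio: 3.8
Total dependency ratio: 57.7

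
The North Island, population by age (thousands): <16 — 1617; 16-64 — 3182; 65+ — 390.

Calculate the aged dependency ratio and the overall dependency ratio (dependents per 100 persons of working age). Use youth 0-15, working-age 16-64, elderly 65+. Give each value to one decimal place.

Old-age dependency ratio: 12.3
Total dependency ratio: 63.1

Old-age dependency ratio = 390 / 3182 × 100 = 12.3
Total dependency ratio = (1617 + 390) / 3182 × 100 = 2007 / 3182 × 100 = 63.1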